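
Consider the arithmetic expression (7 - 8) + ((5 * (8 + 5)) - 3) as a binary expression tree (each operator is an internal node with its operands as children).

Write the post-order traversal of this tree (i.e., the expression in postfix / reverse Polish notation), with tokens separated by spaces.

7 8 - 5 8 5 + * 3 - +

Post-order on an expression tree gives postfix notation: for each operator, emit left operand, right operand, then the operator.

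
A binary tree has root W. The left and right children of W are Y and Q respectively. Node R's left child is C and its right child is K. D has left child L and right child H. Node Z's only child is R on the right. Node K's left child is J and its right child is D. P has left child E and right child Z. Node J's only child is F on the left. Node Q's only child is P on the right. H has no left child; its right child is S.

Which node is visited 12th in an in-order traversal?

In-order visits the left subtree, then the node, then the right subtree.
At W: go left to Y.
  Y is a leaf — visit Y.
Visit W.
At W: go right to Q.
  At Q: no left child.
  Visit Q.
  At Q: go right to P.
    At P: go left to E.
      E is a leaf — visit E.
    Visit P.
    At P: go right to Z.
      At Z: no left child.
      Visit Z.
      At Z: go right to R.
        At R: go left to C.
          C is a leaf — visit C.
        Visit R.
        At R: go right to K.
          At K: go left to J.
            At J: go left to F.
              F is a leaf — visit F.
            Visit J.
            At J: no right child.
          Visit K.
          At K: go right to D.
            At D: go left to L.
              L is a leaf — visit L.
            Visit D.
            At D: go right to H.
              At H: no left child.
              Visit H.
              At H: go right to S.
                S is a leaf — visit S.
Full in-order sequence: Y, W, Q, E, P, Z, C, R, F, J, K, L, D, H, S.

L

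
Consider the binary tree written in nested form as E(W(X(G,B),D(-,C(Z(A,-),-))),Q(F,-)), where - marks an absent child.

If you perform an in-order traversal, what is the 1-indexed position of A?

In-order visits the left subtree, then the node, then the right subtree.
At E: go left to W.
  At W: go left to X.
    At X: go left to G.
      G is a leaf — visit G.
    Visit X.
    At X: go right to B.
      B is a leaf — visit B.
  Visit W.
  At W: go right to D.
    At D: no left child.
    Visit D.
    At D: go right to C.
      At C: go left to Z.
        At Z: go left to A.
          A is a leaf — visit A.
        Visit Z.
        At Z: no right child.
      Visit C.
      At C: no right child.
Visit E.
At E: go right to Q.
  At Q: go left to F.
    F is a leaf — visit F.
  Visit Q.
  At Q: no right child.
Full in-order sequence: G, X, B, W, D, A, Z, C, E, F, Q.

6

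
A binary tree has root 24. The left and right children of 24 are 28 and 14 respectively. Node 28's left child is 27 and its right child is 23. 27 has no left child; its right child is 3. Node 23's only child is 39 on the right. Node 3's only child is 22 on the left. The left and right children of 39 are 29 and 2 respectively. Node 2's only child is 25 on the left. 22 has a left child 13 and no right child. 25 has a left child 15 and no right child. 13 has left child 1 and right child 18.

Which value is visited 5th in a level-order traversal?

Level-order visits nodes level by level from the root, left to right within each level.
Level 0: 24
Level 1: 28, 14
Level 2: 27, 23
Level 3: 3, 39
Level 4: 22, 29, 2
Level 5: 13, 25
Level 6: 1, 18, 15
Full level-order sequence: 24, 28, 14, 27, 23, 3, 39, 22, 29, 2, 13, 25, 1, 18, 15.

23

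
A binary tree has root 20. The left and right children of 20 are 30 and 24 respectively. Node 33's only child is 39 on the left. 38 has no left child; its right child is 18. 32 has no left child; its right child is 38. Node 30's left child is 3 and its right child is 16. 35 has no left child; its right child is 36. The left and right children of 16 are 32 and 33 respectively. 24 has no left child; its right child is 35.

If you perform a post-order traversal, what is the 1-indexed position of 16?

Post-order visits the left subtree, then the right subtree, then the node.
At 20: go left to 30.
  At 30: go left to 3.
    3 is a leaf — visit 3.
  At 30: go right to 16.
    At 16: go left to 32.
      At 32: no left child.
      At 32: go right to 38.
        At 38: no left child.
        At 38: go right to 18.
          18 is a leaf — visit 18.
        Visit 38.
      Visit 32.
    At 16: go right to 33.
      At 33: go left to 39.
        39 is a leaf — visit 39.
      At 33: no right child.
      Visit 33.
    Visit 16.
  Visit 30.
At 20: go right to 24.
  At 24: no left child.
  At 24: go right to 35.
    At 35: no left child.
    At 35: go right to 36.
      36 is a leaf — visit 36.
    Visit 35.
  Visit 24.
Visit 20.
Full post-order sequence: 3, 18, 38, 32, 39, 33, 16, 30, 36, 35, 24, 20.

7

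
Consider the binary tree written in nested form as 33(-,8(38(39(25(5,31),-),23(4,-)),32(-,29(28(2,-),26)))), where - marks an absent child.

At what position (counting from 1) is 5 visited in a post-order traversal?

1

Post-order visits the left subtree, then the right subtree, then the node.
At 33: no left child.
At 33: go right to 8.
  At 8: go left to 38.
    At 38: go left to 39.
      At 39: go left to 25.
        At 25: go left to 5.
          5 is a leaf — visit 5.
        At 25: go right to 31.
          31 is a leaf — visit 31.
        Visit 25.
      At 39: no right child.
      Visit 39.
    At 38: go right to 23.
      At 23: go left to 4.
        4 is a leaf — visit 4.
      At 23: no right child.
      Visit 23.
    Visit 38.
  At 8: go right to 32.
    At 32: no left child.
    At 32: go right to 29.
      At 29: go left to 28.
        At 28: go left to 2.
          2 is a leaf — visit 2.
        At 28: no right child.
        Visit 28.
      At 29: go right to 26.
        26 is a leaf — visit 26.
      Visit 29.
    Visit 32.
  Visit 8.
Visit 33.
Full post-order sequence: 5, 31, 25, 39, 4, 23, 38, 2, 28, 26, 29, 32, 8, 33.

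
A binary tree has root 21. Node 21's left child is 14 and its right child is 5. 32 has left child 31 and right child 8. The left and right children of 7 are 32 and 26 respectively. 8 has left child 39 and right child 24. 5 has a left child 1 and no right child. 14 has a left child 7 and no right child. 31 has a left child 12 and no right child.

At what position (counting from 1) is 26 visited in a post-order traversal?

Post-order visits the left subtree, then the right subtree, then the node.
At 21: go left to 14.
  At 14: go left to 7.
    At 7: go left to 32.
      At 32: go left to 31.
        At 31: go left to 12.
          12 is a leaf — visit 12.
        At 31: no right child.
        Visit 31.
      At 32: go right to 8.
        At 8: go left to 39.
          39 is a leaf — visit 39.
        At 8: go right to 24.
          24 is a leaf — visit 24.
        Visit 8.
      Visit 32.
    At 7: go right to 26.
      26 is a leaf — visit 26.
    Visit 7.
  At 14: no right child.
  Visit 14.
At 21: go right to 5.
  At 5: go left to 1.
    1 is a leaf — visit 1.
  At 5: no right child.
  Visit 5.
Visit 21.
Full post-order sequence: 12, 31, 39, 24, 8, 32, 26, 7, 14, 1, 5, 21.

7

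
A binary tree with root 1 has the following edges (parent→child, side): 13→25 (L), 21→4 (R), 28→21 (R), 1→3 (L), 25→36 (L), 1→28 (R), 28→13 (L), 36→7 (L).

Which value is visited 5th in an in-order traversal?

In-order visits the left subtree, then the node, then the right subtree.
At 1: go left to 3.
  3 is a leaf — visit 3.
Visit 1.
At 1: go right to 28.
  At 28: go left to 13.
    At 13: go left to 25.
      At 25: go left to 36.
        At 36: go left to 7.
          7 is a leaf — visit 7.
        Visit 36.
        At 36: no right child.
      Visit 25.
      At 25: no right child.
    Visit 13.
    At 13: no right child.
  Visit 28.
  At 28: go right to 21.
    At 21: no left child.
    Visit 21.
    At 21: go right to 4.
      4 is a leaf — visit 4.
Full in-order sequence: 3, 1, 7, 36, 25, 13, 28, 21, 4.

25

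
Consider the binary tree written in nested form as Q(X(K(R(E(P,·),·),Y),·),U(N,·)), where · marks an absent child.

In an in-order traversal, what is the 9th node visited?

U

In-order visits the left subtree, then the node, then the right subtree.
At Q: go left to X.
  At X: go left to K.
    At K: go left to R.
      At R: go left to E.
        At E: go left to P.
          P is a leaf — visit P.
        Visit E.
        At E: no right child.
      Visit R.
      At R: no right child.
    Visit K.
    At K: go right to Y.
      Y is a leaf — visit Y.
  Visit X.
  At X: no right child.
Visit Q.
At Q: go right to U.
  At U: go left to N.
    N is a leaf — visit N.
  Visit U.
  At U: no right child.
Full in-order sequence: P, E, R, K, Y, X, Q, N, U.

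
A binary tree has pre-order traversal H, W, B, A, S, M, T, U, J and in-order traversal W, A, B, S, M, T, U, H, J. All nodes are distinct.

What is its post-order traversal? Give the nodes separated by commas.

The first element of pre-order is the root; it splits in-order into left and right subtrees.
Root H: left subtree has 7 nodes {W, A, B, S, M, T, U}, right has 1 {J}.
  Root W: left subtree has 0 nodes { }, right has 6 {A, B, S, M, T, U}.
    Root B: left subtree has 1 node {A}, right has 4 {S, M, T, U}.
      Root S: left subtree has 0 nodes { }, right has 3 {M, T, U}.
        Root M: left subtree has 0 nodes { }, right has 2 {T, U}.
          Root T: left subtree has 0 nodes { }, right has 1 {U}.

A, U, T, M, S, B, W, J, H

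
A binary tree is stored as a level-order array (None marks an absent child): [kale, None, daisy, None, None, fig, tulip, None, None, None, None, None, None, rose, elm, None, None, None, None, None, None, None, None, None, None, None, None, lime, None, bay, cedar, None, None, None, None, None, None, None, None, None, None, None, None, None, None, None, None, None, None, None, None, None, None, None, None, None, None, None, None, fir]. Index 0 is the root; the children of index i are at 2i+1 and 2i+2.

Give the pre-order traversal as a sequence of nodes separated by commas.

kale, daisy, fig, tulip, rose, lime, elm, bay, fir, cedar

Pre-order visits the node, then its left subtree, then its right subtree.
Visit kale.
At kale: no left child.
At kale: go right to daisy.
  Visit daisy.
  At daisy: go left to fig.
    fig is a leaf — visit fig.
  At daisy: go right to tulip.
    Visit tulip.
    At tulip: go left to rose.
      Visit rose.
      At rose: go left to lime.
        lime is a leaf — visit lime.
      At rose: no right child.
    At tulip: go right to elm.
      Visit elm.
      At elm: go left to bay.
        Visit bay.
        At bay: go left to fir.
          fir is a leaf — visit fir.
        At bay: no right child.
      At elm: go right to cedar.
        cedar is a leaf — visit cedar.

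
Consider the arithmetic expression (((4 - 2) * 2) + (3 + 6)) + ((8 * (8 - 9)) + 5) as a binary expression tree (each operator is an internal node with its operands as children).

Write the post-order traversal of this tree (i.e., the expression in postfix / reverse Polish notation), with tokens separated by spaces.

Post-order on an expression tree gives postfix notation: for each operator, emit left operand, right operand, then the operator.

4 2 - 2 * 3 6 + + 8 8 9 - * 5 + +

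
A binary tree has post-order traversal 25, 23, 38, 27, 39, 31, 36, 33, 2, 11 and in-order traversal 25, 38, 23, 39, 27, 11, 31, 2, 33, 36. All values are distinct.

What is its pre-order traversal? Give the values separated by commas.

11, 39, 38, 25, 23, 27, 2, 31, 33, 36

The last element of post-order is the root; it splits in-order into left and right subtrees.
Root 11: left subtree has 5 nodes {25, 38, 23, 39, 27}, right has 4 {31, 2, 33, 36}.
  Root 39: left subtree has 3 nodes {25, 38, 23}, right has 1 {27}.
    Root 38: left subtree has 1 node {25}, right has 1 {23}.
  Root 2: left subtree has 1 node {31}, right has 2 {33, 36}.
    Root 33: left subtree has 0 nodes { }, right has 1 {36}.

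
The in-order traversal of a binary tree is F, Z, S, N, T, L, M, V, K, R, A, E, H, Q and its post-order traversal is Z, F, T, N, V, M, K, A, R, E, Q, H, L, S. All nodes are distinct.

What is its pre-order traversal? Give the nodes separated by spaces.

The last element of post-order is the root; it splits in-order into left and right subtrees.
Root S: left subtree has 2 nodes {F, Z}, right has 11 {N, T, L, M, V, K, R, A, E, H, Q}.
  Root F: left subtree has 0 nodes { }, right has 1 {Z}.
  Root L: left subtree has 2 nodes {N, T}, right has 8 {M, V, K, R, A, E, H, Q}.
    Root N: left subtree has 0 nodes { }, right has 1 {T}.
    Root H: left subtree has 6 nodes {M, V, K, R, A, E}, right has 1 {Q}.
      Root E: left subtree has 5 nodes {M, V, K, R, A}, right has 0 { }.
        Root R: left subtree has 3 nodes {M, V, K}, right has 1 {A}.
          Root K: left subtree has 2 nodes {M, V}, right has 0 { }.
            Root M: left subtree has 0 nodes { }, right has 1 {V}.

S F Z L N T H E R K M V A Q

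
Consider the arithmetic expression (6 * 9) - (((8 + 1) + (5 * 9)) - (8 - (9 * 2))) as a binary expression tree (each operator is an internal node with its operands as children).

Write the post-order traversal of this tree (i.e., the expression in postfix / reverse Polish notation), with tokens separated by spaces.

6 9 * 8 1 + 5 9 * + 8 9 2 * - - -

Post-order on an expression tree gives postfix notation: for each operator, emit left operand, right operand, then the operator.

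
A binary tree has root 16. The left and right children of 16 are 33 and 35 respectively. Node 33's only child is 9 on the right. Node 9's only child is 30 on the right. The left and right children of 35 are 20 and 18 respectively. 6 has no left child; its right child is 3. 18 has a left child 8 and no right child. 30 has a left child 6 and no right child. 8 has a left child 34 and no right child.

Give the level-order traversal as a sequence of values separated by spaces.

Level-order visits nodes level by level from the root, left to right within each level.
Level 0: 16
Level 1: 33, 35
Level 2: 9, 20, 18
Level 3: 30, 8
Level 4: 6, 34
Level 5: 3

16 33 35 9 20 18 30 8 6 34 3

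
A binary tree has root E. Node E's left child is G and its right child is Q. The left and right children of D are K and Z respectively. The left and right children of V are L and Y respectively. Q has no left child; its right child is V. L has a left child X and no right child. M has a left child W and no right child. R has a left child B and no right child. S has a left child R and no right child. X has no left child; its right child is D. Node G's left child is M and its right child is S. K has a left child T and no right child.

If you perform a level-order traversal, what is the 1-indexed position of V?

Level-order visits nodes level by level from the root, left to right within each level.
Level 0: E
Level 1: G, Q
Level 2: M, S, V
Level 3: W, R, L, Y
Level 4: B, X
Level 5: D
Level 6: K, Z
Level 7: T
Full level-order sequence: E, G, Q, M, S, V, W, R, L, Y, B, X, D, K, Z, T.

6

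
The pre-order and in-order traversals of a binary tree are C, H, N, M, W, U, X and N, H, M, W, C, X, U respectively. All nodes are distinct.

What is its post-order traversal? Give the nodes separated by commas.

The first element of pre-order is the root; it splits in-order into left and right subtrees.
Root C: left subtree has 4 nodes {N, H, M, W}, right has 2 {X, U}.
  Root H: left subtree has 1 node {N}, right has 2 {M, W}.
    Root M: left subtree has 0 nodes { }, right has 1 {W}.
  Root U: left subtree has 1 node {X}, right has 0 { }.

N, W, M, H, X, U, C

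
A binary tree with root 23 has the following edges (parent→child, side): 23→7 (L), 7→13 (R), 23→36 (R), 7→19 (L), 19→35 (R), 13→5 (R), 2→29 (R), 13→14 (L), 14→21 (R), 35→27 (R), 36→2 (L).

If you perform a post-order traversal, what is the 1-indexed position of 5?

6

Post-order visits the left subtree, then the right subtree, then the node.
At 23: go left to 7.
  At 7: go left to 19.
    At 19: no left child.
    At 19: go right to 35.
      At 35: no left child.
      At 35: go right to 27.
        27 is a leaf — visit 27.
      Visit 35.
    Visit 19.
  At 7: go right to 13.
    At 13: go left to 14.
      At 14: no left child.
      At 14: go right to 21.
        21 is a leaf — visit 21.
      Visit 14.
    At 13: go right to 5.
      5 is a leaf — visit 5.
    Visit 13.
  Visit 7.
At 23: go right to 36.
  At 36: go left to 2.
    At 2: no left child.
    At 2: go right to 29.
      29 is a leaf — visit 29.
    Visit 2.
  At 36: no right child.
  Visit 36.
Visit 23.
Full post-order sequence: 27, 35, 19, 21, 14, 5, 13, 7, 29, 2, 36, 23.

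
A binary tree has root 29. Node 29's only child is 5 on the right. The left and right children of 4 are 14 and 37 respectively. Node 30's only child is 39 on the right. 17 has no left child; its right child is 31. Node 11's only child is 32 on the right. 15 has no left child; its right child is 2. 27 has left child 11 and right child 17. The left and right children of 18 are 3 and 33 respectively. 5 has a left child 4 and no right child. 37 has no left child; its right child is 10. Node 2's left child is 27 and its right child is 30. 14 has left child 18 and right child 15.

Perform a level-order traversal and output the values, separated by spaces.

Level-order visits nodes level by level from the root, left to right within each level.
Level 0: 29
Level 1: 5
Level 2: 4
Level 3: 14, 37
Level 4: 18, 15, 10
Level 5: 3, 33, 2
Level 6: 27, 30
Level 7: 11, 17, 39
Level 8: 32, 31

29 5 4 14 37 18 15 10 3 33 2 27 30 11 17 39 32 31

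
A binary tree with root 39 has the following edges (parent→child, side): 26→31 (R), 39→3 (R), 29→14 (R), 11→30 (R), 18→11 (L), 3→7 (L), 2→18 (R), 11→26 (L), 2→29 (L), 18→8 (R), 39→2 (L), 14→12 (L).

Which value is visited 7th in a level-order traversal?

Level-order visits nodes level by level from the root, left to right within each level.
Level 0: 39
Level 1: 2, 3
Level 2: 29, 18, 7
Level 3: 14, 11, 8
Level 4: 12, 26, 30
Level 5: 31
Full level-order sequence: 39, 2, 3, 29, 18, 7, 14, 11, 8, 12, 26, 30, 31.

14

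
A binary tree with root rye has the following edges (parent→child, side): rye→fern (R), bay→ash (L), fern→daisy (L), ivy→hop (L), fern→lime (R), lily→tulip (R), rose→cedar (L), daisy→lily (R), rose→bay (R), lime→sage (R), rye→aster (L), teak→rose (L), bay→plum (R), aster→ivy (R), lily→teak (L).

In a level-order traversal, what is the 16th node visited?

Level-order visits nodes level by level from the root, left to right within each level.
Level 0: rye
Level 1: aster, fern
Level 2: ivy, daisy, lime
Level 3: hop, lily, sage
Level 4: teak, tulip
Level 5: rose
Level 6: cedar, bay
Level 7: ash, plum
Full level-order sequence: rye, aster, fern, ivy, daisy, lime, hop, lily, sage, teak, tulip, rose, cedar, bay, ash, plum.

plum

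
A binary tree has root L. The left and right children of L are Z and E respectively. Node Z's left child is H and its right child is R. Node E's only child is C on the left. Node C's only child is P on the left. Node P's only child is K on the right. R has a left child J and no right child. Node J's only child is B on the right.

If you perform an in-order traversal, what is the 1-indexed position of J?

3

In-order visits the left subtree, then the node, then the right subtree.
At L: go left to Z.
  At Z: go left to H.
    H is a leaf — visit H.
  Visit Z.
  At Z: go right to R.
    At R: go left to J.
      At J: no left child.
      Visit J.
      At J: go right to B.
        B is a leaf — visit B.
    Visit R.
    At R: no right child.
Visit L.
At L: go right to E.
  At E: go left to C.
    At C: go left to P.
      At P: no left child.
      Visit P.
      At P: go right to K.
        K is a leaf — visit K.
    Visit C.
    At C: no right child.
  Visit E.
  At E: no right child.
Full in-order sequence: H, Z, J, B, R, L, P, K, C, E.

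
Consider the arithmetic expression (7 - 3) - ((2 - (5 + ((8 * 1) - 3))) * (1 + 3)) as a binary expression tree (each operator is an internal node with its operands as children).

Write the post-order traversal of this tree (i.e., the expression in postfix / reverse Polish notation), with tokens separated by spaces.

Post-order on an expression tree gives postfix notation: for each operator, emit left operand, right operand, then the operator.

7 3 - 2 5 8 1 * 3 - + - 1 3 + * -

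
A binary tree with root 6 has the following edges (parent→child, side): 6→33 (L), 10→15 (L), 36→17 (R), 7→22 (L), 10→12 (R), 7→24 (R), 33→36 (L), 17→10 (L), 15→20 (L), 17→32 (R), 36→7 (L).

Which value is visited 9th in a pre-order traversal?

Pre-order visits the node, then its left subtree, then its right subtree.
Visit 6.
At 6: go left to 33.
  Visit 33.
  At 33: go left to 36.
    Visit 36.
    At 36: go left to 7.
      Visit 7.
      At 7: go left to 22.
        22 is a leaf — visit 22.
      At 7: go right to 24.
        24 is a leaf — visit 24.
    At 36: go right to 17.
      Visit 17.
      At 17: go left to 10.
        Visit 10.
        At 10: go left to 15.
          Visit 15.
          At 15: go left to 20.
            20 is a leaf — visit 20.
          At 15: no right child.
        At 10: go right to 12.
          12 is a leaf — visit 12.
      At 17: go right to 32.
        32 is a leaf — visit 32.
  At 33: no right child.
At 6: no right child.
Full pre-order sequence: 6, 33, 36, 7, 22, 24, 17, 10, 15, 20, 12, 32.

15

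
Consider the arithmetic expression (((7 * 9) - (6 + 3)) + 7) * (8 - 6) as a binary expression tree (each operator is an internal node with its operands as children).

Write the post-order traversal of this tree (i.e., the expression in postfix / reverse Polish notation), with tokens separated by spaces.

7 9 * 6 3 + - 7 + 8 6 - *

Post-order on an expression tree gives postfix notation: for each operator, emit left operand, right operand, then the operator.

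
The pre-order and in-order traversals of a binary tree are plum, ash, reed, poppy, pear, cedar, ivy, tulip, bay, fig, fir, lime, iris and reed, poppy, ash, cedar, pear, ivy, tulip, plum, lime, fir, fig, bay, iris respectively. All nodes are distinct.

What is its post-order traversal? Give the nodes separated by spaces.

poppy reed cedar tulip ivy pear ash lime fir fig iris bay plum

The first element of pre-order is the root; it splits in-order into left and right subtrees.
Root plum: left subtree has 7 nodes {reed, poppy, ash, cedar, pear, ivy, tulip}, right has 5 {lime, fir, fig, bay, iris}.
  Root ash: left subtree has 2 nodes {reed, poppy}, right has 4 {cedar, pear, ivy, tulip}.
    Root reed: left subtree has 0 nodes { }, right has 1 {poppy}.
    Root pear: left subtree has 1 node {cedar}, right has 2 {ivy, tulip}.
      Root ivy: left subtree has 0 nodes { }, right has 1 {tulip}.
  Root bay: left subtree has 3 nodes {lime, fir, fig}, right has 1 {iris}.
    Root fig: left subtree has 2 nodes {lime, fir}, right has 0 { }.
      Root fir: left subtree has 1 node {lime}, right has 0 { }.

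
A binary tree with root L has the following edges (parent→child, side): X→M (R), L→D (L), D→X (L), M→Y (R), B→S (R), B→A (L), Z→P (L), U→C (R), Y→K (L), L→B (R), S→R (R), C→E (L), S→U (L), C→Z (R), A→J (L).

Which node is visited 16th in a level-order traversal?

P

Level-order visits nodes level by level from the root, left to right within each level.
Level 0: L
Level 1: D, B
Level 2: X, A, S
Level 3: M, J, U, R
Level 4: Y, C
Level 5: K, E, Z
Level 6: P
Full level-order sequence: L, D, B, X, A, S, M, J, U, R, Y, C, K, E, Z, P.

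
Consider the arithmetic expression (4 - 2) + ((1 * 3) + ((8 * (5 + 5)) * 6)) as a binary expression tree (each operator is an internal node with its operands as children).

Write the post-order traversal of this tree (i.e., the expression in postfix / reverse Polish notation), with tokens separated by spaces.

Post-order on an expression tree gives postfix notation: for each operator, emit left operand, right operand, then the operator.

4 2 - 1 3 * 8 5 5 + * 6 * + +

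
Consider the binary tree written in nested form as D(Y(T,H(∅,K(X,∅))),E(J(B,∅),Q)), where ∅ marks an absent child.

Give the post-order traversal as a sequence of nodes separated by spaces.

Post-order visits the left subtree, then the right subtree, then the node.
At D: go left to Y.
  At Y: go left to T.
    T is a leaf — visit T.
  At Y: go right to H.
    At H: no left child.
    At H: go right to K.
      At K: go left to X.
        X is a leaf — visit X.
      At K: no right child.
      Visit K.
    Visit H.
  Visit Y.
At D: go right to E.
  At E: go left to J.
    At J: go left to B.
      B is a leaf — visit B.
    At J: no right child.
    Visit J.
  At E: go right to Q.
    Q is a leaf — visit Q.
  Visit E.
Visit D.

T X K H Y B J Q E D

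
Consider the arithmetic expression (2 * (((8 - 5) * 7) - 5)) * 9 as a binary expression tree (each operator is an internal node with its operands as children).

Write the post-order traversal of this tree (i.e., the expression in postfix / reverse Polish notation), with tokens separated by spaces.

Post-order on an expression tree gives postfix notation: for each operator, emit left operand, right operand, then the operator.

2 8 5 - 7 * 5 - * 9 *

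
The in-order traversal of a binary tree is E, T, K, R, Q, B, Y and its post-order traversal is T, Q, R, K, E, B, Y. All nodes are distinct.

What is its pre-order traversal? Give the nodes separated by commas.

Y, B, E, K, T, R, Q

The last element of post-order is the root; it splits in-order into left and right subtrees.
Root Y: left subtree has 6 nodes {E, T, K, R, Q, B}, right has 0 { }.
  Root B: left subtree has 5 nodes {E, T, K, R, Q}, right has 0 { }.
    Root E: left subtree has 0 nodes { }, right has 4 {T, K, R, Q}.
      Root K: left subtree has 1 node {T}, right has 2 {R, Q}.
        Root R: left subtree has 0 nodes { }, right has 1 {Q}.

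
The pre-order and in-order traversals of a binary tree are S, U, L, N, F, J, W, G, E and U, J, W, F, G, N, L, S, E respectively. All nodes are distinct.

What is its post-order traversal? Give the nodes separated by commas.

W, J, G, F, N, L, U, E, S

The first element of pre-order is the root; it splits in-order into left and right subtrees.
Root S: left subtree has 7 nodes {U, J, W, F, G, N, L}, right has 1 {E}.
  Root U: left subtree has 0 nodes { }, right has 6 {J, W, F, G, N, L}.
    Root L: left subtree has 5 nodes {J, W, F, G, N}, right has 0 { }.
      Root N: left subtree has 4 nodes {J, W, F, G}, right has 0 { }.
        Root F: left subtree has 2 nodes {J, W}, right has 1 {G}.
          Root J: left subtree has 0 nodes { }, right has 1 {W}.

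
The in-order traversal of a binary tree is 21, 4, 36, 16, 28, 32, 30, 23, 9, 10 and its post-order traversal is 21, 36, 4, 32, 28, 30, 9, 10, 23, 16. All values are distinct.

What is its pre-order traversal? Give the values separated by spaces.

The last element of post-order is the root; it splits in-order into left and right subtrees.
Root 16: left subtree has 3 nodes {21, 4, 36}, right has 6 {28, 32, 30, 23, 9, 10}.
  Root 4: left subtree has 1 node {21}, right has 1 {36}.
  Root 23: left subtree has 3 nodes {28, 32, 30}, right has 2 {9, 10}.
    Root 30: left subtree has 2 nodes {28, 32}, right has 0 { }.
      Root 28: left subtree has 0 nodes { }, right has 1 {32}.
    Root 10: left subtree has 1 node {9}, right has 0 { }.

16 4 21 36 23 30 28 32 10 9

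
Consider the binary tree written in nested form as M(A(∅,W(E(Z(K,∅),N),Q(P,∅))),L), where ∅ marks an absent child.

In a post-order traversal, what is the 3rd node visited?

Post-order visits the left subtree, then the right subtree, then the node.
At M: go left to A.
  At A: no left child.
  At A: go right to W.
    At W: go left to E.
      At E: go left to Z.
        At Z: go left to K.
          K is a leaf — visit K.
        At Z: no right child.
        Visit Z.
      At E: go right to N.
        N is a leaf — visit N.
      Visit E.
    At W: go right to Q.
      At Q: go left to P.
        P is a leaf — visit P.
      At Q: no right child.
      Visit Q.
    Visit W.
  Visit A.
At M: go right to L.
  L is a leaf — visit L.
Visit M.
Full post-order sequence: K, Z, N, E, P, Q, W, A, L, M.

N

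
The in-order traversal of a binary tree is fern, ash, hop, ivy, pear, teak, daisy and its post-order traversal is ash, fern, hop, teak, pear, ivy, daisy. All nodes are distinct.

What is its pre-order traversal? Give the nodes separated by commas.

daisy, ivy, hop, fern, ash, pear, teak

The last element of post-order is the root; it splits in-order into left and right subtrees.
Root daisy: left subtree has 6 nodes {fern, ash, hop, ivy, pear, teak}, right has 0 { }.
  Root ivy: left subtree has 3 nodes {fern, ash, hop}, right has 2 {pear, teak}.
    Root hop: left subtree has 2 nodes {fern, ash}, right has 0 { }.
      Root fern: left subtree has 0 nodes { }, right has 1 {ash}.
    Root pear: left subtree has 0 nodes { }, right has 1 {teak}.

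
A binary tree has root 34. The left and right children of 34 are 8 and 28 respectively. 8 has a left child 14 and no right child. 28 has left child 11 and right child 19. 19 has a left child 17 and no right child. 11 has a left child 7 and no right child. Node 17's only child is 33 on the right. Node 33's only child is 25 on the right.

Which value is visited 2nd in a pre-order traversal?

8

Pre-order visits the node, then its left subtree, then its right subtree.
Visit 34.
At 34: go left to 8.
  Visit 8.
  At 8: go left to 14.
    14 is a leaf — visit 14.
  At 8: no right child.
At 34: go right to 28.
  Visit 28.
  At 28: go left to 11.
    Visit 11.
    At 11: go left to 7.
      7 is a leaf — visit 7.
    At 11: no right child.
  At 28: go right to 19.
    Visit 19.
    At 19: go left to 17.
      Visit 17.
      At 17: no left child.
      At 17: go right to 33.
        Visit 33.
        At 33: no left child.
        At 33: go right to 25.
          25 is a leaf — visit 25.
    At 19: no right child.
Full pre-order sequence: 34, 8, 14, 28, 11, 7, 19, 17, 33, 25.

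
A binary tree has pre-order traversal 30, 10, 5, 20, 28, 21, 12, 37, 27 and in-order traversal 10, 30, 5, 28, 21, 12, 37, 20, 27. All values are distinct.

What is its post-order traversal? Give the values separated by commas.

10, 37, 12, 21, 28, 27, 20, 5, 30

The first element of pre-order is the root; it splits in-order into left and right subtrees.
Root 30: left subtree has 1 node {10}, right has 7 {5, 28, 21, 12, 37, 20, 27}.
  Root 5: left subtree has 0 nodes { }, right has 6 {28, 21, 12, 37, 20, 27}.
    Root 20: left subtree has 4 nodes {28, 21, 12, 37}, right has 1 {27}.
      Root 28: left subtree has 0 nodes { }, right has 3 {21, 12, 37}.
        Root 21: left subtree has 0 nodes { }, right has 2 {12, 37}.
          Root 12: left subtree has 0 nodes { }, right has 1 {37}.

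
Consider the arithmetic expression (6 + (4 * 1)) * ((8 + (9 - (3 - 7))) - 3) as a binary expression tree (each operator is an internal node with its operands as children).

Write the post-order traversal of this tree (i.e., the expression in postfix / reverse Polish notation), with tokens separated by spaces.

Post-order on an expression tree gives postfix notation: for each operator, emit left operand, right operand, then the operator.

6 4 1 * + 8 9 3 7 - - + 3 - *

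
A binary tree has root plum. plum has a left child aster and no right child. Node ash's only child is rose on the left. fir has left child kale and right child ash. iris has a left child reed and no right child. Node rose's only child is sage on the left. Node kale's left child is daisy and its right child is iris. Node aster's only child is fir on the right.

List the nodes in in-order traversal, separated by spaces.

aster daisy kale reed iris fir sage rose ash plum

In-order visits the left subtree, then the node, then the right subtree.
At plum: go left to aster.
  At aster: no left child.
  Visit aster.
  At aster: go right to fir.
    At fir: go left to kale.
      At kale: go left to daisy.
        daisy is a leaf — visit daisy.
      Visit kale.
      At kale: go right to iris.
        At iris: go left to reed.
          reed is a leaf — visit reed.
        Visit iris.
        At iris: no right child.
    Visit fir.
    At fir: go right to ash.
      At ash: go left to rose.
        At rose: go left to sage.
          sage is a leaf — visit sage.
        Visit rose.
        At rose: no right child.
      Visit ash.
      At ash: no right child.
Visit plum.
At plum: no right child.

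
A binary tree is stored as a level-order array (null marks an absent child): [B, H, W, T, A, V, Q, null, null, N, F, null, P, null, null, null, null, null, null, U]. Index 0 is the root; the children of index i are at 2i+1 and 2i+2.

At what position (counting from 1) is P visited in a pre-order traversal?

Pre-order visits the node, then its left subtree, then its right subtree.
Visit B.
At B: go left to H.
  Visit H.
  At H: go left to T.
    T is a leaf — visit T.
  At H: go right to A.
    Visit A.
    At A: go left to N.
      Visit N.
      At N: go left to U.
        U is a leaf — visit U.
      At N: no right child.
    At A: go right to F.
      F is a leaf — visit F.
At B: go right to W.
  Visit W.
  At W: go left to V.
    Visit V.
    At V: no left child.
    At V: go right to P.
      P is a leaf — visit P.
  At W: go right to Q.
    Q is a leaf — visit Q.
Full pre-order sequence: B, H, T, A, N, U, F, W, V, P, Q.

10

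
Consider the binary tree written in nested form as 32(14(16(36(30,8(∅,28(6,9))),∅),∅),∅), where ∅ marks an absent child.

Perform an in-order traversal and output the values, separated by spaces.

In-order visits the left subtree, then the node, then the right subtree.
At 32: go left to 14.
  At 14: go left to 16.
    At 16: go left to 36.
      At 36: go left to 30.
        30 is a leaf — visit 30.
      Visit 36.
      At 36: go right to 8.
        At 8: no left child.
        Visit 8.
        At 8: go right to 28.
          At 28: go left to 6.
            6 is a leaf — visit 6.
          Visit 28.
          At 28: go right to 9.
            9 is a leaf — visit 9.
    Visit 16.
    At 16: no right child.
  Visit 14.
  At 14: no right child.
Visit 32.
At 32: no right child.

30 36 8 6 28 9 16 14 32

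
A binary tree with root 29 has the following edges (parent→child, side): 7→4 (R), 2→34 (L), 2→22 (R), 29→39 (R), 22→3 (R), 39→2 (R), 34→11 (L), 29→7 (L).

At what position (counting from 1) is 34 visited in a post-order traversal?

4

Post-order visits the left subtree, then the right subtree, then the node.
At 29: go left to 7.
  At 7: no left child.
  At 7: go right to 4.
    4 is a leaf — visit 4.
  Visit 7.
At 29: go right to 39.
  At 39: no left child.
  At 39: go right to 2.
    At 2: go left to 34.
      At 34: go left to 11.
        11 is a leaf — visit 11.
      At 34: no right child.
      Visit 34.
    At 2: go right to 22.
      At 22: no left child.
      At 22: go right to 3.
        3 is a leaf — visit 3.
      Visit 22.
    Visit 2.
  Visit 39.
Visit 29.
Full post-order sequence: 4, 7, 11, 34, 3, 22, 2, 39, 29.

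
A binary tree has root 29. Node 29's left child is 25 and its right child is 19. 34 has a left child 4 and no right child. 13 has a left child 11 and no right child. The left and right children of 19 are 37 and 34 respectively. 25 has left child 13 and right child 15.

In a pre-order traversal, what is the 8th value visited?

Pre-order visits the node, then its left subtree, then its right subtree.
Visit 29.
At 29: go left to 25.
  Visit 25.
  At 25: go left to 13.
    Visit 13.
    At 13: go left to 11.
      11 is a leaf — visit 11.
    At 13: no right child.
  At 25: go right to 15.
    15 is a leaf — visit 15.
At 29: go right to 19.
  Visit 19.
  At 19: go left to 37.
    37 is a leaf — visit 37.
  At 19: go right to 34.
    Visit 34.
    At 34: go left to 4.
      4 is a leaf — visit 4.
    At 34: no right child.
Full pre-order sequence: 29, 25, 13, 11, 15, 19, 37, 34, 4.

34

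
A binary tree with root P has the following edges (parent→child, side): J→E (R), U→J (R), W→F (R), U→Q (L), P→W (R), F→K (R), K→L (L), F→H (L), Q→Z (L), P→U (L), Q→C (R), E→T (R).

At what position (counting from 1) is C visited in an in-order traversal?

3

In-order visits the left subtree, then the node, then the right subtree.
At P: go left to U.
  At U: go left to Q.
    At Q: go left to Z.
      Z is a leaf — visit Z.
    Visit Q.
    At Q: go right to C.
      C is a leaf — visit C.
  Visit U.
  At U: go right to J.
    At J: no left child.
    Visit J.
    At J: go right to E.
      At E: no left child.
      Visit E.
      At E: go right to T.
        T is a leaf — visit T.
Visit P.
At P: go right to W.
  At W: no left child.
  Visit W.
  At W: go right to F.
    At F: go left to H.
      H is a leaf — visit H.
    Visit F.
    At F: go right to K.
      At K: go left to L.
        L is a leaf — visit L.
      Visit K.
      At K: no right child.
Full in-order sequence: Z, Q, C, U, J, E, T, P, W, H, F, L, K.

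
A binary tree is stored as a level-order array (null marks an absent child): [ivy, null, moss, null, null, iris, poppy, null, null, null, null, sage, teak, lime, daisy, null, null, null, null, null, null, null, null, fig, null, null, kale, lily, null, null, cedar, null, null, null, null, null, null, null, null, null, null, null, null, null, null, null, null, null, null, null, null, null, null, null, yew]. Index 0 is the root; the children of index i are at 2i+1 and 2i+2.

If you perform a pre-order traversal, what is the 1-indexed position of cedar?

Pre-order visits the node, then its left subtree, then its right subtree.
Visit ivy.
At ivy: no left child.
At ivy: go right to moss.
  Visit moss.
  At moss: go left to iris.
    Visit iris.
    At iris: go left to sage.
      Visit sage.
      At sage: go left to fig.
        fig is a leaf — visit fig.
      At sage: no right child.
    At iris: go right to teak.
      Visit teak.
      At teak: no left child.
      At teak: go right to kale.
        Visit kale.
        At kale: no left child.
        At kale: go right to yew.
          yew is a leaf — visit yew.
  At moss: go right to poppy.
    Visit poppy.
    At poppy: go left to lime.
      Visit lime.
      At lime: go left to lily.
        lily is a leaf — visit lily.
      At lime: no right child.
    At poppy: go right to daisy.
      Visit daisy.
      At daisy: no left child.
      At daisy: go right to cedar.
        cedar is a leaf — visit cedar.
Full pre-order sequence: ivy, moss, iris, sage, fig, teak, kale, yew, poppy, lime, lily, daisy, cedar.

13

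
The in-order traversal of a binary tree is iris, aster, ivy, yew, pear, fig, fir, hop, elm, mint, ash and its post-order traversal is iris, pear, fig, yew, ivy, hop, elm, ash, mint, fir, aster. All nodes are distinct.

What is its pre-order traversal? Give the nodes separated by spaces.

The last element of post-order is the root; it splits in-order into left and right subtrees.
Root aster: left subtree has 1 node {iris}, right has 9 {ivy, yew, pear, fig, fir, hop, elm, mint, ash}.
  Root fir: left subtree has 4 nodes {ivy, yew, pear, fig}, right has 4 {hop, elm, mint, ash}.
    Root ivy: left subtree has 0 nodes { }, right has 3 {yew, pear, fig}.
      Root yew: left subtree has 0 nodes { }, right has 2 {pear, fig}.
        Root fig: left subtree has 1 node {pear}, right has 0 { }.
    Root mint: left subtree has 2 nodes {hop, elm}, right has 1 {ash}.
      Root elm: left subtree has 1 node {hop}, right has 0 { }.

aster iris fir ivy yew fig pear mint elm hop ash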